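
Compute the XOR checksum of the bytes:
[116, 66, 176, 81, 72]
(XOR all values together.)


XOR chain: 116 ^ 66 ^ 176 ^ 81 ^ 72 = 159

159


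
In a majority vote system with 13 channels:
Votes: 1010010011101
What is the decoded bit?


Ones: 7 out of 13
Threshold: 7

1 (7/13 voted 1)


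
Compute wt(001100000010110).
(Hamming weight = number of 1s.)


Counting 1s in 001100000010110

5


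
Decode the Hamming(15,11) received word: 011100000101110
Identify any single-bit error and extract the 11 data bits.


Syndrome = 0: no error detected

Data: 10000101110 (no errors)


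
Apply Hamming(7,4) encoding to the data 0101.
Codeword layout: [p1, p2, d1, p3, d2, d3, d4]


Parity bits: p1=0, p2=1, p3=0

0100101


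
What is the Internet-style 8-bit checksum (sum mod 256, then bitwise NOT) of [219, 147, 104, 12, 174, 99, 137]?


Sum = 892 mod 256 = 124
Complement = 131

131


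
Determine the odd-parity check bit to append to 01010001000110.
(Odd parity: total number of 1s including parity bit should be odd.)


Number of 1s in data: 5
Parity bit: 0

0


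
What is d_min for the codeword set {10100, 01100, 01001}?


Comparing all pairs, minimum distance: 2
Can detect 1 errors, correct 0 errors

2


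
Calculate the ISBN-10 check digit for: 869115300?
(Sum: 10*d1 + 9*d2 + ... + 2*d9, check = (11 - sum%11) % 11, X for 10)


Weighted sum: 256
256 mod 11 = 3

Check digit: 8


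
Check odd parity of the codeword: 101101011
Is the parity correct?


Number of 1s: 6

No, parity error (6 ones)


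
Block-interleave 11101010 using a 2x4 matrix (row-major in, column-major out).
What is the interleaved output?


Matrix:
  1110
  1010
Read columns: 11101100

11101100


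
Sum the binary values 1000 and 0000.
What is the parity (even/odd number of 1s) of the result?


1000 = 8
0000 = 0
Sum = 8 = 1000
1s count = 1

odd parity (1 ones in 1000)


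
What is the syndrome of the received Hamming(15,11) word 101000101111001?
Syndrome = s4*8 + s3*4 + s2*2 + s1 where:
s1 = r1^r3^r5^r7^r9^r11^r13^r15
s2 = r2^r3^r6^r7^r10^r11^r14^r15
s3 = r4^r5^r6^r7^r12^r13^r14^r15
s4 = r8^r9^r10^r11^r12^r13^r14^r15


s1=0, s2=1, s3=1, s4=1

Syndrome = 14 (error at position 14)


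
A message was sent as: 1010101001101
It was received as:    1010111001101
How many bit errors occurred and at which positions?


XOR: 0000010000000

1 error(s) at position(s): 5


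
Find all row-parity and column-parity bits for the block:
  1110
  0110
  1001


Row parities: 100
Column parities: 0001

Row P: 100, Col P: 0001, Corner: 1


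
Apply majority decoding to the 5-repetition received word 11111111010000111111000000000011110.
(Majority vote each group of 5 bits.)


Groups: 11111, 11101, 00001, 11111, 00000, 00000, 11110
Majority votes: 1101001

1101001


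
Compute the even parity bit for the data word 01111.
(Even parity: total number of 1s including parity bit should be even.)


Number of 1s in data: 4
Parity bit: 0

0


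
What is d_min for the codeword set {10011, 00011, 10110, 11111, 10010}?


Comparing all pairs, minimum distance: 1
Can detect 0 errors, correct 0 errors

1


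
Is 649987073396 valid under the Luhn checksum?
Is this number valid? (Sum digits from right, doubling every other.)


Luhn sum = 70
70 mod 10 = 0

Valid (Luhn sum mod 10 = 0)


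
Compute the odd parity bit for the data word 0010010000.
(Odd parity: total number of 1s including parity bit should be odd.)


Number of 1s in data: 2
Parity bit: 1

1


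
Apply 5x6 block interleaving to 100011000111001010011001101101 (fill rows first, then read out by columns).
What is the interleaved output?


Matrix:
  100011
  000111
  001010
  011001
  101101
Read columns: 100010001000111010011110011011

100010001000111010011110011011


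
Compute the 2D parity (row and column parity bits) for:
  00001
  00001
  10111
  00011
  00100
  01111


Row parities: 110010
Column parities: 11111

Row P: 110010, Col P: 11111, Corner: 1


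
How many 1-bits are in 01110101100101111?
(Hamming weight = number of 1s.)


Counting 1s in 01110101100101111

11


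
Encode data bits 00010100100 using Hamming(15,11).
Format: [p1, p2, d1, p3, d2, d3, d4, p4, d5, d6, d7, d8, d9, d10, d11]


Parity bits: p1=0, p2=0, p3=0, p4=0

000000100100100


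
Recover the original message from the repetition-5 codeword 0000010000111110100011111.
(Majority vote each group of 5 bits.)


Groups: 00000, 10000, 11111, 01000, 11111
Majority votes: 00101

00101


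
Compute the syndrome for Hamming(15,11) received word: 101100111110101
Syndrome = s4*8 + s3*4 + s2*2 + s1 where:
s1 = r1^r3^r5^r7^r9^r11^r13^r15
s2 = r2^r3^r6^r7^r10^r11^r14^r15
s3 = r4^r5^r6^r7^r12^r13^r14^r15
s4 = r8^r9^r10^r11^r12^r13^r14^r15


s1=1, s2=1, s3=0, s4=0

Syndrome = 3 (error at position 3)


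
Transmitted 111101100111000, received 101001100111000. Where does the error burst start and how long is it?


XOR: 010100000000000

Burst at position 1, length 3


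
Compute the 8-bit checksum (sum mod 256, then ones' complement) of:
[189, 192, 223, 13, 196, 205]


Sum = 1018 mod 256 = 250
Complement = 5

5


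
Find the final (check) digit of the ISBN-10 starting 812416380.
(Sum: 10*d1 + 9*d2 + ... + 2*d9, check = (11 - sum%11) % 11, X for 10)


Weighted sum: 205
205 mod 11 = 7

Check digit: 4


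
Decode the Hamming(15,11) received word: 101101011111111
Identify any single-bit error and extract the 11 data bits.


Syndrome = 0: no error detected

Data: 10101111111 (no errors)


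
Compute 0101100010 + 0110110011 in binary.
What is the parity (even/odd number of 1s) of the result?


0101100010 = 354
0110110011 = 435
Sum = 789 = 1100010101
1s count = 5

odd parity (5 ones in 1100010101)


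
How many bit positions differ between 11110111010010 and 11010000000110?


XOR: 00100111010100
Count of 1s: 6

6


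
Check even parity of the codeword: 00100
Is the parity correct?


Number of 1s: 1

No, parity error (1 ones)


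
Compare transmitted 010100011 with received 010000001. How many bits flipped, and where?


XOR: 000100010

2 error(s) at position(s): 3, 7


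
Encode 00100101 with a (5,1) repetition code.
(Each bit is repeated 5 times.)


Each bit -> 5 copies

0000000000111110000000000111110000011111


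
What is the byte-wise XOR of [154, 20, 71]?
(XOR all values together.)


XOR chain: 154 ^ 20 ^ 71 = 201

201


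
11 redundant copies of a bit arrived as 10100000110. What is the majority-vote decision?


Ones: 4 out of 11
Threshold: 6

0 (4/11 voted 1)


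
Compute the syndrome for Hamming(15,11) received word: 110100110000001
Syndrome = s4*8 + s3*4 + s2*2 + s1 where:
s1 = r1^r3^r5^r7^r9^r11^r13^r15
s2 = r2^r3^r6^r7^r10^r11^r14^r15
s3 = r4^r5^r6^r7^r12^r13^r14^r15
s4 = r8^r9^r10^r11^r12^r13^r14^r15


s1=1, s2=1, s3=1, s4=0

Syndrome = 7 (error at position 7)


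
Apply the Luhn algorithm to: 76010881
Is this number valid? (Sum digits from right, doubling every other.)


Luhn sum = 28
28 mod 10 = 8

Invalid (Luhn sum mod 10 = 8)


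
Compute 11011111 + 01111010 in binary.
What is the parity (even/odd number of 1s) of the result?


11011111 = 223
01111010 = 122
Sum = 345 = 101011001
1s count = 5

odd parity (5 ones in 101011001)


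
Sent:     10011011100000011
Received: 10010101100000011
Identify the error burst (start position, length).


XOR: 00001110000000000

Burst at position 4, length 3


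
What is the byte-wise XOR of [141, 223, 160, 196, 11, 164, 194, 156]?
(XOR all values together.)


XOR chain: 141 ^ 223 ^ 160 ^ 196 ^ 11 ^ 164 ^ 194 ^ 156 = 199

199


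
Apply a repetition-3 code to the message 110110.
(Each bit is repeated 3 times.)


Each bit -> 3 copies

111111000111111000


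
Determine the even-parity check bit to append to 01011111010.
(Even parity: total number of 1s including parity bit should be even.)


Number of 1s in data: 7
Parity bit: 1

1


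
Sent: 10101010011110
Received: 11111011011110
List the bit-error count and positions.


XOR: 01010001000000

3 error(s) at position(s): 1, 3, 7


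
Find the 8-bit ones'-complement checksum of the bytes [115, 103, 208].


Sum = 426 mod 256 = 170
Complement = 85

85


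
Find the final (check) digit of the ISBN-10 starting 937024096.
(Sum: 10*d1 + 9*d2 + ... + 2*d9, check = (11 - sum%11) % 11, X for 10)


Weighted sum: 244
244 mod 11 = 2

Check digit: 9


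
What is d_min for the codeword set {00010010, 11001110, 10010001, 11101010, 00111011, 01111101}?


Comparing all pairs, minimum distance: 2
Can detect 1 errors, correct 0 errors

2


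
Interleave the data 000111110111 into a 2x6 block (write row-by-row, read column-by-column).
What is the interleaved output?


Matrix:
  000111
  110111
Read columns: 010100111111

010100111111


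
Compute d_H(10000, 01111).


XOR: 11111
Count of 1s: 5

5


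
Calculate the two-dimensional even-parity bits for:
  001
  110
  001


Row parities: 101
Column parities: 110

Row P: 101, Col P: 110, Corner: 0


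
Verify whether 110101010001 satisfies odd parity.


Number of 1s: 6

No, parity error (6 ones)


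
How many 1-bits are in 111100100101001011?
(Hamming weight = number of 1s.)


Counting 1s in 111100100101001011

10


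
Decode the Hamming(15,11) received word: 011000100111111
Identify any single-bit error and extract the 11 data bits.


Syndrome = 7: error at position 7

Data: 10000111111 (corrected bit 7)


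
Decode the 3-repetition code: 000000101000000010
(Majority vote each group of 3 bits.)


Groups: 000, 000, 101, 000, 000, 010
Majority votes: 001000

001000


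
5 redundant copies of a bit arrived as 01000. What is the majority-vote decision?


Ones: 1 out of 5
Threshold: 3

0 (1/5 voted 1)


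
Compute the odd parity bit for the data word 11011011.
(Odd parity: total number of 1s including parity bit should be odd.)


Number of 1s in data: 6
Parity bit: 1

1


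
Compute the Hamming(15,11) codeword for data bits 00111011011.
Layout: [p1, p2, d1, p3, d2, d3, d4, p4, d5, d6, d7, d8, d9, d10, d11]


Parity bits: p1=0, p2=1, p3=1, p4=1

010101111011011


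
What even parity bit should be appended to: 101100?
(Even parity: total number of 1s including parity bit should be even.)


Number of 1s in data: 3
Parity bit: 1

1


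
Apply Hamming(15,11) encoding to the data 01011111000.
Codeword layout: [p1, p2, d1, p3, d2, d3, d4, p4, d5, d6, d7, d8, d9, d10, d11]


Parity bits: p1=0, p2=1, p3=1, p4=0

010110101111000


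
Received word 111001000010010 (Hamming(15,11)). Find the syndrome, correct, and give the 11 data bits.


Syndrome = 3: error at position 3

Data: 00100010010 (corrected bit 3)


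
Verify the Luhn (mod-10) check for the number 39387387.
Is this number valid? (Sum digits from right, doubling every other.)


Luhn sum = 51
51 mod 10 = 1

Invalid (Luhn sum mod 10 = 1)


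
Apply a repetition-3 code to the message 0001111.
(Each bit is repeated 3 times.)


Each bit -> 3 copies

000000000111111111111


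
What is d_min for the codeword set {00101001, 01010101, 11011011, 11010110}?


Comparing all pairs, minimum distance: 3
Can detect 2 errors, correct 1 errors

3


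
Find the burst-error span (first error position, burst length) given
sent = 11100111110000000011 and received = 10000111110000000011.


XOR: 01100000000000000000

Burst at position 1, length 2


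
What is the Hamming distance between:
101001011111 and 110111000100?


XOR: 011110011011
Count of 1s: 8

8


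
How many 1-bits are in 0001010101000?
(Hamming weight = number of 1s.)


Counting 1s in 0001010101000

4


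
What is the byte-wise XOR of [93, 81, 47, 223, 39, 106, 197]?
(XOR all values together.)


XOR chain: 93 ^ 81 ^ 47 ^ 223 ^ 39 ^ 106 ^ 197 = 116

116


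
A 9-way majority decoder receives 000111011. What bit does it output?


Ones: 5 out of 9
Threshold: 5

1 (5/9 voted 1)


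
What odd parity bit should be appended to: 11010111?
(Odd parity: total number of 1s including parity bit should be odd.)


Number of 1s in data: 6
Parity bit: 1

1


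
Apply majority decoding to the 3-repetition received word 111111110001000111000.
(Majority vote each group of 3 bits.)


Groups: 111, 111, 110, 001, 000, 111, 000
Majority votes: 1110010

1110010


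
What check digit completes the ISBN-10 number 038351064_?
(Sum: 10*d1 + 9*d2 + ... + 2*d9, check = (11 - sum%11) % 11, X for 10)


Weighted sum: 173
173 mod 11 = 8

Check digit: 3


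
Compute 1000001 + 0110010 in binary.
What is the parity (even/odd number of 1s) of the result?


1000001 = 65
0110010 = 50
Sum = 115 = 1110011
1s count = 5

odd parity (5 ones in 1110011)


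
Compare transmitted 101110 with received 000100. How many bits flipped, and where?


XOR: 101010

3 error(s) at position(s): 0, 2, 4


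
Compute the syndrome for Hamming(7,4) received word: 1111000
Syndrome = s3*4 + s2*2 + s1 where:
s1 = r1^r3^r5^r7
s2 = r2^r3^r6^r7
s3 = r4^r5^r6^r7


s1=0, s2=0, s3=1

Syndrome = 4 (error at position 4)


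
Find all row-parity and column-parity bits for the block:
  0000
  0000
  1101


Row parities: 001
Column parities: 1101

Row P: 001, Col P: 1101, Corner: 1


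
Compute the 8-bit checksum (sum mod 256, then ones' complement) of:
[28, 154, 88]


Sum = 270 mod 256 = 14
Complement = 241

241


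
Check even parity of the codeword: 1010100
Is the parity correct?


Number of 1s: 3

No, parity error (3 ones)


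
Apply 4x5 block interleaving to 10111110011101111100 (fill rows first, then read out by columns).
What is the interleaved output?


Matrix:
  10111
  11001
  11011
  11100
Read columns: 11110111100110101110

11110111100110101110


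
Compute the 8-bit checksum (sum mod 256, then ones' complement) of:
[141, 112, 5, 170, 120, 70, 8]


Sum = 626 mod 256 = 114
Complement = 141

141


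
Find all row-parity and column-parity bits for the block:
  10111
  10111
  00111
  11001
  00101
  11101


Row parities: 001100
Column parities: 00110

Row P: 001100, Col P: 00110, Corner: 0


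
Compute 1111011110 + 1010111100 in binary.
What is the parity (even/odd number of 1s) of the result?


1111011110 = 990
1010111100 = 700
Sum = 1690 = 11010011010
1s count = 6

even parity (6 ones in 11010011010)


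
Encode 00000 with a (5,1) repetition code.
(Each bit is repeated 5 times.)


Each bit -> 5 copies

0000000000000000000000000


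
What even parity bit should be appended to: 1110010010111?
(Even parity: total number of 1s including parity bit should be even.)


Number of 1s in data: 8
Parity bit: 0

0


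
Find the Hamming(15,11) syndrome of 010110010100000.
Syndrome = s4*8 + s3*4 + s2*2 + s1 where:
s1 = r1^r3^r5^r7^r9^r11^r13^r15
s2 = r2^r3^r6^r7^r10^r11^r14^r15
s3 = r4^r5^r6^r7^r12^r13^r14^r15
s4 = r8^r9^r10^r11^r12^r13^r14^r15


s1=1, s2=0, s3=0, s4=0

Syndrome = 1 (error at position 1)


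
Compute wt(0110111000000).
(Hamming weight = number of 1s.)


Counting 1s in 0110111000000

5


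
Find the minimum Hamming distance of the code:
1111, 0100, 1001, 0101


Comparing all pairs, minimum distance: 1
Can detect 0 errors, correct 0 errors

1


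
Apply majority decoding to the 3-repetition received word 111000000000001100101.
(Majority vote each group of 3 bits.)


Groups: 111, 000, 000, 000, 001, 100, 101
Majority votes: 1000001

1000001


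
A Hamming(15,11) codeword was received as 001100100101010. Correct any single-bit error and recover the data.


Syndrome = 8: error at position 8

Data: 10010101010 (corrected bit 8)


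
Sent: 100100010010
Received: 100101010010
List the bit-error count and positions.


XOR: 000001000000

1 error(s) at position(s): 5


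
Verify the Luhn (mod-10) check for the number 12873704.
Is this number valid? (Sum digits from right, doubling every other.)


Luhn sum = 35
35 mod 10 = 5

Invalid (Luhn sum mod 10 = 5)


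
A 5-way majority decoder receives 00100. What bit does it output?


Ones: 1 out of 5
Threshold: 3

0 (1/5 voted 1)


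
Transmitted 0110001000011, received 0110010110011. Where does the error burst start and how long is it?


XOR: 0000011110000

Burst at position 5, length 4


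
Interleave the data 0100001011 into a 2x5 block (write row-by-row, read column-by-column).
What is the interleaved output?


Matrix:
  01000
  01011
Read columns: 0011000101

0011000101


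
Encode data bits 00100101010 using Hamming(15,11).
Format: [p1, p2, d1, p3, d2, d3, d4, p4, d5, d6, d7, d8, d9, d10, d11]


Parity bits: p1=0, p2=1, p3=1, p4=1

010101010101010


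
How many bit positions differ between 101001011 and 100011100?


XOR: 001010111
Count of 1s: 5

5


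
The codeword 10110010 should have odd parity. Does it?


Number of 1s: 4

No, parity error (4 ones)


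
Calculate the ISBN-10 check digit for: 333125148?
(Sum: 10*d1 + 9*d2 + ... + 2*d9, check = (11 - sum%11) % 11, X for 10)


Weighted sum: 157
157 mod 11 = 3

Check digit: 8


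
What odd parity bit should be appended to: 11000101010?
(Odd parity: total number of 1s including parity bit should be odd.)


Number of 1s in data: 5
Parity bit: 0

0


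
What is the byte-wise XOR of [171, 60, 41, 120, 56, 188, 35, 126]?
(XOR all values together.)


XOR chain: 171 ^ 60 ^ 41 ^ 120 ^ 56 ^ 188 ^ 35 ^ 126 = 31

31


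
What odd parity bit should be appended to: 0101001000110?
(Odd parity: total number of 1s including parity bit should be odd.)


Number of 1s in data: 5
Parity bit: 0

0


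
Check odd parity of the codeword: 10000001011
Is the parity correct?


Number of 1s: 4

No, parity error (4 ones)


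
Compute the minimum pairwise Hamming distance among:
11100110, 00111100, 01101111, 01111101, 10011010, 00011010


Comparing all pairs, minimum distance: 1
Can detect 0 errors, correct 0 errors

1


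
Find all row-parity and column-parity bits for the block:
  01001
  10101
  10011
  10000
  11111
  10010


Row parities: 011110
Column parities: 10010

Row P: 011110, Col P: 10010, Corner: 0


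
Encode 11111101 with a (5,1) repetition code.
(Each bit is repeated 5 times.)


Each bit -> 5 copies

1111111111111111111111111111110000011111


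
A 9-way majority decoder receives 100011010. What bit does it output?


Ones: 4 out of 9
Threshold: 5

0 (4/9 voted 1)


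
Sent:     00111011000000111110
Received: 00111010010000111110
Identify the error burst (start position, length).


XOR: 00000001010000000000

Burst at position 7, length 3


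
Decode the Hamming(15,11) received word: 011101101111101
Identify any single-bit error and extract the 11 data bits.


Syndrome = 2: error at position 2

Data: 10111111101 (corrected bit 2)


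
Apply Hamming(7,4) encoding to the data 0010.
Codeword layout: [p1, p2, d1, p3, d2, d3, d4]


Parity bits: p1=0, p2=1, p3=1

0101010


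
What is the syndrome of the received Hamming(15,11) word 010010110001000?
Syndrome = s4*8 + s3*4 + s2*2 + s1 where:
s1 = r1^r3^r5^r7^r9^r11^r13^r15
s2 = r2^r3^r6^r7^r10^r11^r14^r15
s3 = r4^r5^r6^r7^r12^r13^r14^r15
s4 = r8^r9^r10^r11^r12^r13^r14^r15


s1=0, s2=0, s3=1, s4=0

Syndrome = 4 (error at position 4)


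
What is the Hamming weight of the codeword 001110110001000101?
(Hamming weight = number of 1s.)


Counting 1s in 001110110001000101

8


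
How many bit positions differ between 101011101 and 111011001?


XOR: 010000100
Count of 1s: 2

2


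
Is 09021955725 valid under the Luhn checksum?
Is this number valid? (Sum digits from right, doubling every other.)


Luhn sum = 45
45 mod 10 = 5

Invalid (Luhn sum mod 10 = 5)


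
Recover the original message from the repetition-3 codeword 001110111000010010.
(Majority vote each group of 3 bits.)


Groups: 001, 110, 111, 000, 010, 010
Majority votes: 011000

011000


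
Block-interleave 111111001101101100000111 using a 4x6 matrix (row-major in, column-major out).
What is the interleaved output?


Matrix:
  111111
  001101
  101100
  000111
Read columns: 101010001110111110011101

101010001110111110011101


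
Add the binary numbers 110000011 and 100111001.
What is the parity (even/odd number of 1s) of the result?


110000011 = 387
100111001 = 313
Sum = 700 = 1010111100
1s count = 6

even parity (6 ones in 1010111100)


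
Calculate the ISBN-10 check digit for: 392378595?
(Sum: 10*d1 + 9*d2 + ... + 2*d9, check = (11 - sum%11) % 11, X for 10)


Weighted sum: 287
287 mod 11 = 1

Check digit: X


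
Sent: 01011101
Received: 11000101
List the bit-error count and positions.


XOR: 10011000

3 error(s) at position(s): 0, 3, 4


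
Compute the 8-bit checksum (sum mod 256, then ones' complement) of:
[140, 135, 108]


Sum = 383 mod 256 = 127
Complement = 128

128


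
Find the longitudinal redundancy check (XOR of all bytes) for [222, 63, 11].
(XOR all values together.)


XOR chain: 222 ^ 63 ^ 11 = 234

234


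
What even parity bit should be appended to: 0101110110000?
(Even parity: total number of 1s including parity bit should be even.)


Number of 1s in data: 6
Parity bit: 0

0


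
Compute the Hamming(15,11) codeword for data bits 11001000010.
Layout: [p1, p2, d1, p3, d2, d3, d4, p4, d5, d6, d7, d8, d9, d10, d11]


Parity bits: p1=1, p2=0, p3=0, p4=0

101010001000010


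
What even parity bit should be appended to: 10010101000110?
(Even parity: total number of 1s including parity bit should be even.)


Number of 1s in data: 6
Parity bit: 0

0


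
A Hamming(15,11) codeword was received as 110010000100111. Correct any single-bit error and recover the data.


Syndrome = 0: no error detected

Data: 01000100111 (no errors)


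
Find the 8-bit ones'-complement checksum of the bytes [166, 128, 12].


Sum = 306 mod 256 = 50
Complement = 205

205


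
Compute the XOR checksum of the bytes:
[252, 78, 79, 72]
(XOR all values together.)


XOR chain: 252 ^ 78 ^ 79 ^ 72 = 181

181


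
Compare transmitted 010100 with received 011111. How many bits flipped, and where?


XOR: 001011

3 error(s) at position(s): 2, 4, 5


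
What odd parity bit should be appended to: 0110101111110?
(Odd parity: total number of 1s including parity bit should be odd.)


Number of 1s in data: 9
Parity bit: 0

0


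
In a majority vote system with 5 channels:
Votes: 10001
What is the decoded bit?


Ones: 2 out of 5
Threshold: 3

0 (2/5 voted 1)


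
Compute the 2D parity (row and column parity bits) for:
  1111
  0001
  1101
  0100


Row parities: 0111
Column parities: 0111

Row P: 0111, Col P: 0111, Corner: 1


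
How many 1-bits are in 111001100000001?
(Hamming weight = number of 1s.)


Counting 1s in 111001100000001

6


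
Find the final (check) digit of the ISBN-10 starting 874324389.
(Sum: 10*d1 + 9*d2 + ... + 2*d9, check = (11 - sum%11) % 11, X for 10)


Weighted sum: 282
282 mod 11 = 7

Check digit: 4


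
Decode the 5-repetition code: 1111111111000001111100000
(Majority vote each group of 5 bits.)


Groups: 11111, 11111, 00000, 11111, 00000
Majority votes: 11010

11010


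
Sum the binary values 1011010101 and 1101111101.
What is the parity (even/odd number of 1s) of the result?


1011010101 = 725
1101111101 = 893
Sum = 1618 = 11001010010
1s count = 5

odd parity (5 ones in 11001010010)


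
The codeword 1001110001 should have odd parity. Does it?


Number of 1s: 5

Yes, parity is correct (5 ones)


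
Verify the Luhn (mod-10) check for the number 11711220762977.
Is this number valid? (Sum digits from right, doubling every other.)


Luhn sum = 53
53 mod 10 = 3

Invalid (Luhn sum mod 10 = 3)


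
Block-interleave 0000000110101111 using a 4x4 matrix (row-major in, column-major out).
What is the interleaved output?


Matrix:
  0000
  0001
  1010
  1111
Read columns: 0011000100110101

0011000100110101


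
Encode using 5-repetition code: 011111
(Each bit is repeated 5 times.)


Each bit -> 5 copies

000001111111111111111111111111


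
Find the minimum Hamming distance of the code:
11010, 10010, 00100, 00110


Comparing all pairs, minimum distance: 1
Can detect 0 errors, correct 0 errors

1


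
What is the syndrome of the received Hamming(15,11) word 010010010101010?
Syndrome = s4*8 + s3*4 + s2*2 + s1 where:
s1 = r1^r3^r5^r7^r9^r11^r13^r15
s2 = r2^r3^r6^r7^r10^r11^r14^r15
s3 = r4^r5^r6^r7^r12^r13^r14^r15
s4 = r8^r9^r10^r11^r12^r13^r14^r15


s1=1, s2=1, s3=1, s4=0

Syndrome = 7 (error at position 7)


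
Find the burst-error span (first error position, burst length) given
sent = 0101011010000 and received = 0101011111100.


XOR: 0000000101100

Burst at position 7, length 4


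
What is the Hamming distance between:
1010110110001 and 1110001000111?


XOR: 0100111110110
Count of 1s: 8

8


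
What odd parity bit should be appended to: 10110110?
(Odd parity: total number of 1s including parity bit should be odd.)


Number of 1s in data: 5
Parity bit: 0

0


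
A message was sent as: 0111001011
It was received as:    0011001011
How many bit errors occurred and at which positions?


XOR: 0100000000

1 error(s) at position(s): 1


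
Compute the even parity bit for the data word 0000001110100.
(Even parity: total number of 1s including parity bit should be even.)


Number of 1s in data: 4
Parity bit: 0

0


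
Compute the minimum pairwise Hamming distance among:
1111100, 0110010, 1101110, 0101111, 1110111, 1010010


Comparing all pairs, minimum distance: 2
Can detect 1 errors, correct 0 errors

2


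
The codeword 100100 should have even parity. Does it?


Number of 1s: 2

Yes, parity is correct (2 ones)


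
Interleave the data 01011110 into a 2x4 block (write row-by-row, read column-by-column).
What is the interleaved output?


Matrix:
  0101
  1110
Read columns: 01110110

01110110


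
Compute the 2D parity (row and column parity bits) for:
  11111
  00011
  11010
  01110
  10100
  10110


Row parities: 101101
Column parities: 01010

Row P: 101101, Col P: 01010, Corner: 0


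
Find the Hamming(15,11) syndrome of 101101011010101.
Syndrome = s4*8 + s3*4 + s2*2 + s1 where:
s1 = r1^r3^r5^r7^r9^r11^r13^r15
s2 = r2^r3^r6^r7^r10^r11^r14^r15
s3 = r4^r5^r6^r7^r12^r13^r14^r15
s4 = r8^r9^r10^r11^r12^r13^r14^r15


s1=0, s2=0, s3=0, s4=1

Syndrome = 8 (error at position 8)


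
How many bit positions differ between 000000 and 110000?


XOR: 110000
Count of 1s: 2

2


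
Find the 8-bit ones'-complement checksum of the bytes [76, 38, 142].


Sum = 256 mod 256 = 0
Complement = 255

255


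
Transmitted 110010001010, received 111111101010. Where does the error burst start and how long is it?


XOR: 001101100000

Burst at position 2, length 5


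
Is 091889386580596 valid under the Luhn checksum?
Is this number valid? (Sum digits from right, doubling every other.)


Luhn sum = 79
79 mod 10 = 9

Invalid (Luhn sum mod 10 = 9)


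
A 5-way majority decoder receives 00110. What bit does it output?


Ones: 2 out of 5
Threshold: 3

0 (2/5 voted 1)


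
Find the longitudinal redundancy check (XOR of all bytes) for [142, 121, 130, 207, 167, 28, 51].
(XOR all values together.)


XOR chain: 142 ^ 121 ^ 130 ^ 207 ^ 167 ^ 28 ^ 51 = 50

50


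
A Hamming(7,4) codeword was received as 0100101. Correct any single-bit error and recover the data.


Syndrome = 0: no error detected

Data: 0101 (no errors)


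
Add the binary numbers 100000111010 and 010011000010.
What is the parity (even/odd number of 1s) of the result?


100000111010 = 2106
010011000010 = 1218
Sum = 3324 = 110011111100
1s count = 8

even parity (8 ones in 110011111100)


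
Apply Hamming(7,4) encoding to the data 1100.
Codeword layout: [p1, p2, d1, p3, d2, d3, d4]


Parity bits: p1=0, p2=1, p3=1

0111100


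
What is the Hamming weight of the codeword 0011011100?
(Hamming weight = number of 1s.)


Counting 1s in 0011011100

5


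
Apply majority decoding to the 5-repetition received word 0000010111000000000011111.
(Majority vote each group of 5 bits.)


Groups: 00000, 10111, 00000, 00000, 11111
Majority votes: 01001

01001


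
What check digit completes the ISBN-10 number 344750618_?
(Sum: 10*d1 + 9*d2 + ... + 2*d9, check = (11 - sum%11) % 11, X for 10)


Weighted sum: 220
220 mod 11 = 0

Check digit: 0


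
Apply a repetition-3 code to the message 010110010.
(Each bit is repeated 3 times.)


Each bit -> 3 copies

000111000111111000000111000


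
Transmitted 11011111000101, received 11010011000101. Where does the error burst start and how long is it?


XOR: 00001100000000

Burst at position 4, length 2


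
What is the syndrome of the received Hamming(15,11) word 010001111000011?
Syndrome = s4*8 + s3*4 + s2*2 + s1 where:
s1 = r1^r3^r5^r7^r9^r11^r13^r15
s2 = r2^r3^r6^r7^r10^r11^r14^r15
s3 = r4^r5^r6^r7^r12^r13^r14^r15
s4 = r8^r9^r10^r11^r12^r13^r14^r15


s1=1, s2=1, s3=0, s4=0

Syndrome = 3 (error at position 3)


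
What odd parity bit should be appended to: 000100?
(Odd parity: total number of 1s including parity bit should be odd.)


Number of 1s in data: 1
Parity bit: 0

0


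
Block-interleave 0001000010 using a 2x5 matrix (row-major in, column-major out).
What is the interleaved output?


Matrix:
  00010
  00010
Read columns: 0000001100

0000001100


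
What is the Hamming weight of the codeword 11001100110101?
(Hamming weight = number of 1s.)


Counting 1s in 11001100110101

8


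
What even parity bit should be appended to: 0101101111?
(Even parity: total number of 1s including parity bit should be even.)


Number of 1s in data: 7
Parity bit: 1

1


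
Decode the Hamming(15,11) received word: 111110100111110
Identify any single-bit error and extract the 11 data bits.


Syndrome = 8: error at position 8

Data: 11010111110 (corrected bit 8)


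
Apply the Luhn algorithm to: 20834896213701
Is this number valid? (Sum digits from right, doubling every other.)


Luhn sum = 64
64 mod 10 = 4

Invalid (Luhn sum mod 10 = 4)


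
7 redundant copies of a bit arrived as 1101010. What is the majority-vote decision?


Ones: 4 out of 7
Threshold: 4

1 (4/7 voted 1)


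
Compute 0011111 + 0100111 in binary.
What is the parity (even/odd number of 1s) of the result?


0011111 = 31
0100111 = 39
Sum = 70 = 1000110
1s count = 3

odd parity (3 ones in 1000110)


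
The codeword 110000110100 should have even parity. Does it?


Number of 1s: 5

No, parity error (5 ones)


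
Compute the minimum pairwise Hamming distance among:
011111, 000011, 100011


Comparing all pairs, minimum distance: 1
Can detect 0 errors, correct 0 errors

1


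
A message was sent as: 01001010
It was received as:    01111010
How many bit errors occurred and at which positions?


XOR: 00110000

2 error(s) at position(s): 2, 3


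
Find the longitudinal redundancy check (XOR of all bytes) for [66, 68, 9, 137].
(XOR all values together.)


XOR chain: 66 ^ 68 ^ 9 ^ 137 = 134

134


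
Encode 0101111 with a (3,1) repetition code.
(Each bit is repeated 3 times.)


Each bit -> 3 copies

000111000111111111111


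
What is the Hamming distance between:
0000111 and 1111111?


XOR: 1111000
Count of 1s: 4

4


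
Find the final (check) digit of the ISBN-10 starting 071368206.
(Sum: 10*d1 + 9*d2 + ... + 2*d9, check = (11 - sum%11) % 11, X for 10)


Weighted sum: 188
188 mod 11 = 1

Check digit: X


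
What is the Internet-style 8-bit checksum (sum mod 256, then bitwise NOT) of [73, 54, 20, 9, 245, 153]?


Sum = 554 mod 256 = 42
Complement = 213

213


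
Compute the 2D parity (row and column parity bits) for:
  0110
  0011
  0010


Row parities: 001
Column parities: 0111

Row P: 001, Col P: 0111, Corner: 1


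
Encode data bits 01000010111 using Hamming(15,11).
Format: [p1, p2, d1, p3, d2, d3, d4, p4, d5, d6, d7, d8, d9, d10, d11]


Parity bits: p1=0, p2=1, p3=0, p4=0

010010000010111


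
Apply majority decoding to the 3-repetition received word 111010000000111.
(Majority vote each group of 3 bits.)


Groups: 111, 010, 000, 000, 111
Majority votes: 10001

10001


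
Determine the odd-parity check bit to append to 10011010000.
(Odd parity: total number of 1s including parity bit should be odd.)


Number of 1s in data: 4
Parity bit: 1

1


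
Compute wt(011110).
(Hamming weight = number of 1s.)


Counting 1s in 011110

4


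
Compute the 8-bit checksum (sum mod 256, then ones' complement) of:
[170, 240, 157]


Sum = 567 mod 256 = 55
Complement = 200

200


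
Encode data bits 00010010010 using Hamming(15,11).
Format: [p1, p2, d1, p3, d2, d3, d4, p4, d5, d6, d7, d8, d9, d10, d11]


Parity bits: p1=0, p2=1, p3=0, p4=0

010000100010010


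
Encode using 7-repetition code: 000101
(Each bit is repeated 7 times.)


Each bit -> 7 copies

000000000000000000000111111100000001111111


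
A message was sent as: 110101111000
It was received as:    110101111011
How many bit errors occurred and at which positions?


XOR: 000000000011

2 error(s) at position(s): 10, 11


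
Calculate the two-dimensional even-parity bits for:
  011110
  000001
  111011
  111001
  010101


Row parities: 01101
Column parities: 001000

Row P: 01101, Col P: 001000, Corner: 1


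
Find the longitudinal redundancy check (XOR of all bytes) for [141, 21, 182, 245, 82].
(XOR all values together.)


XOR chain: 141 ^ 21 ^ 182 ^ 245 ^ 82 = 137

137


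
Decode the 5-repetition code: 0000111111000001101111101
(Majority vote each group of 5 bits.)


Groups: 00001, 11111, 00000, 11011, 11101
Majority votes: 01011

01011


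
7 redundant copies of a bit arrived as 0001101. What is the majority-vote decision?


Ones: 3 out of 7
Threshold: 4

0 (3/7 voted 1)


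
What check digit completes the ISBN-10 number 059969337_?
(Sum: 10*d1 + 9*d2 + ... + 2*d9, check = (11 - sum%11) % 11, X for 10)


Weighted sum: 296
296 mod 11 = 10

Check digit: 1


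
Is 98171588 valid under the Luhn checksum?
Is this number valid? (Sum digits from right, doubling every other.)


Luhn sum = 48
48 mod 10 = 8

Invalid (Luhn sum mod 10 = 8)


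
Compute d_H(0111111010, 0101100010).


XOR: 0010011000
Count of 1s: 3

3


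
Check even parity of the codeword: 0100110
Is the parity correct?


Number of 1s: 3

No, parity error (3 ones)


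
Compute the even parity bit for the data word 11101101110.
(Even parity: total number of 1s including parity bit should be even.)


Number of 1s in data: 8
Parity bit: 0

0


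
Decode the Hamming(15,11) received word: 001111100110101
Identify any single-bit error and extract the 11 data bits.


Syndrome = 0: no error detected

Data: 11110110101 (no errors)


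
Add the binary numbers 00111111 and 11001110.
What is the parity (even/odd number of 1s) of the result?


00111111 = 63
11001110 = 206
Sum = 269 = 100001101
1s count = 4

even parity (4 ones in 100001101)


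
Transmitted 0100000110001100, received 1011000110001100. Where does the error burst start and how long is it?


XOR: 1111000000000000

Burst at position 0, length 4


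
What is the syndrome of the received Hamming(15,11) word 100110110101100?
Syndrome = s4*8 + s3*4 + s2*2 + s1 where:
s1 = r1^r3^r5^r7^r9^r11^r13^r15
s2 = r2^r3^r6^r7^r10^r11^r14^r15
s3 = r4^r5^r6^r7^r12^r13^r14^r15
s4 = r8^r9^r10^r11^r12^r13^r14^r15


s1=0, s2=0, s3=1, s4=0

Syndrome = 4 (error at position 4)


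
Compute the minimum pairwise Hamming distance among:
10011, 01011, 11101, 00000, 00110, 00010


Comparing all pairs, minimum distance: 1
Can detect 0 errors, correct 0 errors

1


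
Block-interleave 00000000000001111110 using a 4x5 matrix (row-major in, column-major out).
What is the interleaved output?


Matrix:
  00000
  00000
  00011
  11110
Read columns: 00010001000100110010

00010001000100110010


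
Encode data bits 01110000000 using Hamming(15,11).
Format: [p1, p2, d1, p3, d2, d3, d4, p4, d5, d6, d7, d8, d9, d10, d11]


Parity bits: p1=0, p2=0, p3=1, p4=0

000111100000000


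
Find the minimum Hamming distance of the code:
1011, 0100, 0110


Comparing all pairs, minimum distance: 1
Can detect 0 errors, correct 0 errors

1


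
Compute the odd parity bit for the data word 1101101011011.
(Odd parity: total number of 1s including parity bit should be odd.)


Number of 1s in data: 9
Parity bit: 0

0


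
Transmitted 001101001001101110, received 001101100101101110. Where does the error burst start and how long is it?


XOR: 000000101100000000

Burst at position 6, length 4


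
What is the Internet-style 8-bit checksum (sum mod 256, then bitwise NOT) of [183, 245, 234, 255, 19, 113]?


Sum = 1049 mod 256 = 25
Complement = 230

230


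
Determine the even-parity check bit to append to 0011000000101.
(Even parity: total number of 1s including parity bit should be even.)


Number of 1s in data: 4
Parity bit: 0

0


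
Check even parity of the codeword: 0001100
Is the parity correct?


Number of 1s: 2

Yes, parity is correct (2 ones)


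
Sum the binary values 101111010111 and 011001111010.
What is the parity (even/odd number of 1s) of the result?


101111010111 = 3031
011001111010 = 1658
Sum = 4689 = 1001001010001
1s count = 5

odd parity (5 ones in 1001001010001)


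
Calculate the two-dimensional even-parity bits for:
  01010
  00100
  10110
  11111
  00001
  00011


Row parities: 011110
Column parities: 00101

Row P: 011110, Col P: 00101, Corner: 0


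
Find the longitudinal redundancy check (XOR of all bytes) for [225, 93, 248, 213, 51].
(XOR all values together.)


XOR chain: 225 ^ 93 ^ 248 ^ 213 ^ 51 = 162

162


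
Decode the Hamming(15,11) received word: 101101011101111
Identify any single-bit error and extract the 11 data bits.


Syndrome = 11: error at position 11

Data: 10101111111 (corrected bit 11)


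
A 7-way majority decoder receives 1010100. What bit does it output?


Ones: 3 out of 7
Threshold: 4

0 (3/7 voted 1)


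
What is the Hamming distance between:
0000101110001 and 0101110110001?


XOR: 0101011000000
Count of 1s: 4

4


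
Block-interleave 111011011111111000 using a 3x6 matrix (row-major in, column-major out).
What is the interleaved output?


Matrix:
  111011
  011111
  111000
Read columns: 101111111010110110

101111111010110110


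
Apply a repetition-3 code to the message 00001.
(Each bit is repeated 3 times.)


Each bit -> 3 copies

000000000000111


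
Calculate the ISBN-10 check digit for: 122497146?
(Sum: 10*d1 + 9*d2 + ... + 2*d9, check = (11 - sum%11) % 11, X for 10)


Weighted sum: 189
189 mod 11 = 2

Check digit: 9


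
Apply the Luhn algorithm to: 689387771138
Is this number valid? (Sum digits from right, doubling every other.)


Luhn sum = 66
66 mod 10 = 6

Invalid (Luhn sum mod 10 = 6)


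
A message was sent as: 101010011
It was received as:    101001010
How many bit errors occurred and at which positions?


XOR: 000011001

3 error(s) at position(s): 4, 5, 8


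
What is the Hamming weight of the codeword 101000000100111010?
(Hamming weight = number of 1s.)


Counting 1s in 101000000100111010

7


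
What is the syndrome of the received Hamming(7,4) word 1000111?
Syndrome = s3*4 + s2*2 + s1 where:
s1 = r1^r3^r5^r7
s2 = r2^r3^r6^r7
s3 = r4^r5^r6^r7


s1=1, s2=0, s3=1

Syndrome = 5 (error at position 5)
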